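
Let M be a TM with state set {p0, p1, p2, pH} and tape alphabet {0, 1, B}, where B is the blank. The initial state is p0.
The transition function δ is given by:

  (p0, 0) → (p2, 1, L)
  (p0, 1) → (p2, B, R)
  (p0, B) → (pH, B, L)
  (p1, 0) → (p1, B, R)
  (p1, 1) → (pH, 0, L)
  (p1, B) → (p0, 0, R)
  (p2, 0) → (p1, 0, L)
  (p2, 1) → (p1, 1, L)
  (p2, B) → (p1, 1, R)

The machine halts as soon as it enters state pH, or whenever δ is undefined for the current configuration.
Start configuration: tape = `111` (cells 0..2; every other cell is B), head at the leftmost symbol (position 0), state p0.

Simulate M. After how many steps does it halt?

state=p0 head=0 tape=[1]11BBB   (p0,1)→(p2,B,R)
state=p2 head=1 tape=B[1]1BBB   (p2,1)→(p1,1,L)
state=p1 head=0 tape=[B]11BBB   (p1,B)→(p0,0,R)
state=p0 head=1 tape=0[1]1BBB   (p0,1)→(p2,B,R)
state=p2 head=2 tape=0B[1]BBB   (p2,1)→(p1,1,L)
state=p1 head=1 tape=0[B]1BBB   (p1,B)→(p0,0,R)
state=p0 head=2 tape=00[1]BBB   (p0,1)→(p2,B,R)
state=p2 head=3 tape=00B[B]BB   (p2,B)→(p1,1,R)
state=p1 head=4 tape=00B1[B]B   (p1,B)→(p0,0,R)
state=p0 head=5 tape=00B10[B]   (p0,B)→(pH,B,L)
state=pH head=4 tape=00B1[0]B
M halts after 10 transitions.

10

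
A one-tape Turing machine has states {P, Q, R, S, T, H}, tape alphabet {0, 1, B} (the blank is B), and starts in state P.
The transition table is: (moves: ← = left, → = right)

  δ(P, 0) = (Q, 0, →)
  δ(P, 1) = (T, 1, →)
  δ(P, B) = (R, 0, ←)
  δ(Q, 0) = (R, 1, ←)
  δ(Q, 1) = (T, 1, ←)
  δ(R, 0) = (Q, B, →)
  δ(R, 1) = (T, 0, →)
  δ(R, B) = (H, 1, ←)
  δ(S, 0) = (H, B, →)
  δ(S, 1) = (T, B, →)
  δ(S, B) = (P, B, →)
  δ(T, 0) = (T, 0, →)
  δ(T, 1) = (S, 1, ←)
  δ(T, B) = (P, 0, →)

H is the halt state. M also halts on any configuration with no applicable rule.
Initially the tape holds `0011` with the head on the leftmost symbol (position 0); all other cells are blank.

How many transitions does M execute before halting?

21

P | [0]011BB   read 0 → write 0, move →, go to Q
Q | 0[0]11BB   read 0 → write 1, move ←, go to R
R | [0]111BB   read 0 → write B, move →, go to Q
Q | B[1]11BB   read 1 → write 1, move ←, go to T
T | [B]111BB   read B → write 0, move →, go to P
P | 0[1]11BB   read 1 → write 1, move →, go to T
T | 01[1]1BB   read 1 → write 1, move ←, go to S
S | 0[1]11BB   read 1 → write B, move →, go to T
T | 0B[1]1BB   read 1 → write 1, move ←, go to S
S | 0[B]11BB   read B → write B, move →, go to P
P | 0B[1]1BB   read 1 → write 1, move →, go to T
T | 0B1[1]BB   read 1 → write 1, move ←, go to S
S | 0B[1]1BB   read 1 → write B, move →, go to T
T | 0BB[1]BB   read 1 → write 1, move ←, go to S
S | 0B[B]1BB   read B → write B, move →, go to P
P | 0BB[1]BB   read 1 → write 1, move →, go to T
T | 0BB1[B]B   read B → write 0, move →, go to P
P | 0BB10[B]   read B → write 0, move ←, go to R
R | 0BB1[0]0   read 0 → write B, move →, go to Q
Q | 0BB1B[0]   read 0 → write 1, move ←, go to R
R | 0BB1[B]1   read B → write 1, move ←, go to H
H | 0BB[1]11
M halts after 21 transitions.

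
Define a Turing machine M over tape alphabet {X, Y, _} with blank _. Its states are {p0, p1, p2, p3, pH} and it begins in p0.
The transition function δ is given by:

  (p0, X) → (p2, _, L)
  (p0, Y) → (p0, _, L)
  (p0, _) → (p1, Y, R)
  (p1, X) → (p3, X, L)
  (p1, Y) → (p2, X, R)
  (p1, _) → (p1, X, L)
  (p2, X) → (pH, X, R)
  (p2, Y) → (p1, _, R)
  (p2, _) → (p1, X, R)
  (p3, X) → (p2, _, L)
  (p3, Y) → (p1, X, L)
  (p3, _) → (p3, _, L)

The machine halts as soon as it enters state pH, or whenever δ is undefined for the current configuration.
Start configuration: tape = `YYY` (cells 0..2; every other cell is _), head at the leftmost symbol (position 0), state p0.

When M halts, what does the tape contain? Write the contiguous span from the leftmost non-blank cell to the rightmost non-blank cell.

p0 | _[Y]YY   read Y → write _, move L, go to p0
p0 | [_]_YY   read _ → write Y, move R, go to p1
p1 | Y[_]YY   read _ → write X, move L, go to p1
p1 | [Y]XYY   read Y → write X, move R, go to p2
p2 | X[X]YY   read X → write X, move R, go to pH
pH | XX[Y]Y
The non-blank tape span at halt is XXYY.

XXYY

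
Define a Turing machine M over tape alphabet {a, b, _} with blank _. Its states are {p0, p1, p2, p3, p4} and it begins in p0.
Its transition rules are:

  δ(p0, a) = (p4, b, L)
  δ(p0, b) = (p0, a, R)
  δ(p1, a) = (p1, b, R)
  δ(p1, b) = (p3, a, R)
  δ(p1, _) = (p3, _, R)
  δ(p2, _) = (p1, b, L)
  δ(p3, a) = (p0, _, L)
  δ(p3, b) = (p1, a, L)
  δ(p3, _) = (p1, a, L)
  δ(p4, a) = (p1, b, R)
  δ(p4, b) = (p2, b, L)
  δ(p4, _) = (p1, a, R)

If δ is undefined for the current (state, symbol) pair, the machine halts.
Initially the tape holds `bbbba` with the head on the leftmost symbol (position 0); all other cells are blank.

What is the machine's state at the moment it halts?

p0

state=p0 head=0 tape=[b]bbba___   (p0,b)→(p0,a,R)
state=p0 head=1 tape=a[b]bba___   (p0,b)→(p0,a,R)
state=p0 head=2 tape=aa[b]ba___   (p0,b)→(p0,a,R)
state=p0 head=3 tape=aaa[b]a___   (p0,b)→(p0,a,R)
state=p0 head=4 tape=aaaa[a]___   (p0,a)→(p4,b,L)
state=p4 head=3 tape=aaa[a]b___   (p4,a)→(p1,b,R)
state=p1 head=4 tape=aaab[b]___   (p1,b)→(p3,a,R)
state=p3 head=5 tape=aaaba[_]__   (p3,_)→(p1,a,L)
state=p1 head=4 tape=aaab[a]a__   (p1,a)→(p1,b,R)
state=p1 head=5 tape=aaabb[a]__   (p1,a)→(p1,b,R)
state=p1 head=6 tape=aaabbb[_]_   (p1,_)→(p3,_,R)
state=p3 head=7 tape=aaabbb_[_]   (p3,_)→(p1,a,L)
state=p1 head=6 tape=aaabbb[_]a   (p1,_)→(p3,_,R)
state=p3 head=7 tape=aaabbb_[a]   (p3,a)→(p0,_,L)
state=p0 head=6 tape=aaabbb[_]_
No transition is defined for (p0, _); M halts in state p0.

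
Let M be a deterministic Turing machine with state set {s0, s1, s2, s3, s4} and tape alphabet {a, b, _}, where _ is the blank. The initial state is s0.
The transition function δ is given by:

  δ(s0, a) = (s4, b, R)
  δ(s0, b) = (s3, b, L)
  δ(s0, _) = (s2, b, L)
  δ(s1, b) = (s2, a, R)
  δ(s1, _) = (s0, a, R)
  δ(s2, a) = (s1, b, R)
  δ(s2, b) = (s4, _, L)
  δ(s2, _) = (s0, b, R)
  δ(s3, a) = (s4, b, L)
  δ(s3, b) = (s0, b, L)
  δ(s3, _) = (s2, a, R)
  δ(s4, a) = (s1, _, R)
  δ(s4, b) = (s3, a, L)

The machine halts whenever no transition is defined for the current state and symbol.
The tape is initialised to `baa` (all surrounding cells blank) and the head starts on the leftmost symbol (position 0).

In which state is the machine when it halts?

state=s0 head=0 tape=_[b]aa____   (s0,b)→(s3,b,L)
state=s3 head=-1 tape=[_]baa____   (s3,_)→(s2,a,R)
state=s2 head=0 tape=a[b]aa____   (s2,b)→(s4,_,L)
state=s4 head=-1 tape=[a]_aa____   (s4,a)→(s1,_,R)
state=s1 head=0 tape=_[_]aa____   (s1,_)→(s0,a,R)
state=s0 head=1 tape=_a[a]a____   (s0,a)→(s4,b,R)
state=s4 head=2 tape=_ab[a]____   (s4,a)→(s1,_,R)
state=s1 head=3 tape=_ab_[_]___   (s1,_)→(s0,a,R)
state=s0 head=4 tape=_ab_a[_]__   (s0,_)→(s2,b,L)
state=s2 head=3 tape=_ab_[a]b__   (s2,a)→(s1,b,R)
state=s1 head=4 tape=_ab_b[b]__   (s1,b)→(s2,a,R)
state=s2 head=5 tape=_ab_ba[_]_   (s2,_)→(s0,b,R)
state=s0 head=6 tape=_ab_bab[_]   (s0,_)→(s2,b,L)
state=s2 head=5 tape=_ab_ba[b]b   (s2,b)→(s4,_,L)
state=s4 head=4 tape=_ab_b[a]_b   (s4,a)→(s1,_,R)
state=s1 head=5 tape=_ab_b_[_]b   (s1,_)→(s0,a,R)
state=s0 head=6 tape=_ab_b_a[b]   (s0,b)→(s3,b,L)
state=s3 head=5 tape=_ab_b_[a]b   (s3,a)→(s4,b,L)
state=s4 head=4 tape=_ab_b[_]bb
No transition is defined for (s4, _); M halts in state s4.

s4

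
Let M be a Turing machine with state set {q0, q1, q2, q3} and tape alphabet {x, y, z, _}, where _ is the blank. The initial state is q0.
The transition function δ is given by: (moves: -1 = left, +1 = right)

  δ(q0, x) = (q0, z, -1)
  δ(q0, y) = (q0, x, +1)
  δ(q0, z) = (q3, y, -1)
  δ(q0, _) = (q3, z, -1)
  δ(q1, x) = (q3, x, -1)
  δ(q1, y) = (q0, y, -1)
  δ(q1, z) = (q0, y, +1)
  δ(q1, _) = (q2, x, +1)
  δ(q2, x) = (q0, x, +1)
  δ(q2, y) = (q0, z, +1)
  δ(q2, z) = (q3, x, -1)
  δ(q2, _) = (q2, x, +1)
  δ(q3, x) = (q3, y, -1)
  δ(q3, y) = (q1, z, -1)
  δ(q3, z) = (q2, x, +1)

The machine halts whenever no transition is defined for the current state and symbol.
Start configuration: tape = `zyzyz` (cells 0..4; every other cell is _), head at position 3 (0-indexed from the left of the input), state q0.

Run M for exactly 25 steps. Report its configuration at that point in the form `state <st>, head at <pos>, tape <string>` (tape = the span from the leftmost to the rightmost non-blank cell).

q0 | _zyz[y]z__   read y → write x, move +1, go to q0
q0 | _zyzx[z]__   read z → write y, move -1, go to q3
q3 | _zyz[x]y__   read x → write y, move -1, go to q3
q3 | _zy[z]yy__   read z → write x, move +1, go to q2
q2 | _zyx[y]y__   read y → write z, move +1, go to q0
q0 | _zyxz[y]__   read y → write x, move +1, go to q0
q0 | _zyxzx[_]_   read _ → write z, move -1, go to q3
q3 | _zyxz[x]z_   read x → write y, move -1, go to q3
q3 | _zyx[z]yz_   read z → write x, move +1, go to q2
q2 | _zyxx[y]z_   read y → write z, move +1, go to q0
q0 | _zyxxz[z]_   read z → write y, move -1, go to q3
q3 | _zyxx[z]y_   read z → write x, move +1, go to q2
q2 | _zyxxx[y]_   read y → write z, move +1, go to q0
q0 | _zyxxxz[_]   read _ → write z, move -1, go to q3
q3 | _zyxxx[z]z   read z → write x, move +1, go to q2
q2 | _zyxxxx[z]   read z → write x, move -1, go to q3
q3 | _zyxxx[x]x   read x → write y, move -1, go to q3
q3 | _zyxx[x]yx   read x → write y, move -1, go to q3
q3 | _zyx[x]yyx   read x → write y, move -1, go to q3
q3 | _zy[x]yyyx   read x → write y, move -1, go to q3
q3 | _z[y]yyyyx   read y → write z, move -1, go to q1
q1 | _[z]zyyyyx   read z → write y, move +1, go to q0
q0 | _y[z]yyyyx   read z → write y, move -1, go to q3
q3 | _[y]yyyyyx   read y → write z, move -1, go to q1
q1 | [_]zyyyyyx   read _ → write x, move +1, go to q2
q2 | x[z]yyyyyx
After 25 steps: state q2, head at 0, tape xzyyyyyx.

state q2, head at 0, tape xzyyyyyx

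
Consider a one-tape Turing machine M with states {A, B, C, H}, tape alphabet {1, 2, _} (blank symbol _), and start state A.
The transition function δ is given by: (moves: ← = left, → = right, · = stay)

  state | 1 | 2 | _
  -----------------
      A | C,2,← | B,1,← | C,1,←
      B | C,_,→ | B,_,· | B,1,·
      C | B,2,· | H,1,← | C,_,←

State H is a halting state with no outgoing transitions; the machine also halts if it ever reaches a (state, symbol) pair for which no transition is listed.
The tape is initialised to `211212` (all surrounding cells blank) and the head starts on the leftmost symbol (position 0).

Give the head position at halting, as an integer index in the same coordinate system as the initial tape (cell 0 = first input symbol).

2

A | _[2]11212   read 2 → write 1, move ←, go to B
B | [_]111212   read _ → write 1, move ·, go to B
B | [1]111212   read 1 → write _, move →, go to C
C | _[1]11212   read 1 → write 2, move ·, go to B
B | _[2]11212   read 2 → write _, move ·, go to B
B | _[_]11212   read _ → write 1, move ·, go to B
B | _[1]11212   read 1 → write _, move →, go to C
C | __[1]1212   read 1 → write 2, move ·, go to B
B | __[2]1212   read 2 → write _, move ·, go to B
B | __[_]1212   read _ → write 1, move ·, go to B
B | __[1]1212   read 1 → write _, move →, go to C
C | ___[1]212   read 1 → write 2, move ·, go to B
B | ___[2]212   read 2 → write _, move ·, go to B
B | ___[_]212   read _ → write 1, move ·, go to B
B | ___[1]212   read 1 → write _, move →, go to C
C | ____[2]12   read 2 → write 1, move ←, go to H
H | ___[_]112
At halt the head is at cell 2.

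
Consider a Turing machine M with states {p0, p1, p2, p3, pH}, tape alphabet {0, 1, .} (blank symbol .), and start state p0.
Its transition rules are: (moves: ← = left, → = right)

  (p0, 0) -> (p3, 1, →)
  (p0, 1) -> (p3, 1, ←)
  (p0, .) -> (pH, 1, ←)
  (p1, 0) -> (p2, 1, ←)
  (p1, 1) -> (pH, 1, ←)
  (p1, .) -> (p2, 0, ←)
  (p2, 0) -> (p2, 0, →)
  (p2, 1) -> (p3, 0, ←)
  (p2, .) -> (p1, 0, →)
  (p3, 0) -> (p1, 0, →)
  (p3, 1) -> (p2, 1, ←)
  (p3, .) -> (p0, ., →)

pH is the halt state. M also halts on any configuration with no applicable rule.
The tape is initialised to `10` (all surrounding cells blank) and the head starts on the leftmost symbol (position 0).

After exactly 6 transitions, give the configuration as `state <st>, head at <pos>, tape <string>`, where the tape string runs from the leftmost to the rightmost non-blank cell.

state=p0 head=0 tape=.[1]0   (p0,1)→(p3,1,←)
state=p3 head=-1 tape=[.]10   (p3,.)→(p0,.,→)
state=p0 head=0 tape=.[1]0   (p0,1)→(p3,1,←)
state=p3 head=-1 tape=[.]10   (p3,.)→(p0,.,→)
state=p0 head=0 tape=.[1]0   (p0,1)→(p3,1,←)
state=p3 head=-1 tape=[.]10   (p3,.)→(p0,.,→)
state=p0 head=0 tape=.[1]0
After 6 steps: state p0, head at 0, tape 10.

state p0, head at 0, tape 10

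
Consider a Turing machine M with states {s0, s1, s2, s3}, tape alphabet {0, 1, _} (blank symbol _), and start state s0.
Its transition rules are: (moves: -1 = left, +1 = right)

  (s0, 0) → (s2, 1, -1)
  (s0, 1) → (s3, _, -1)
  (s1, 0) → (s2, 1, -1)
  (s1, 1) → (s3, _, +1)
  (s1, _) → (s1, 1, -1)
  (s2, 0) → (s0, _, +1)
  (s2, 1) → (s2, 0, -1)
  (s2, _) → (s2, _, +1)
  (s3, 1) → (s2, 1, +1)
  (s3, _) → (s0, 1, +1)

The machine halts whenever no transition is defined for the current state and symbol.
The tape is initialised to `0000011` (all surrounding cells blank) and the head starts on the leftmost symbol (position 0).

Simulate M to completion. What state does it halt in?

s0

state=s0 head=0 tape=_[0]000011   (s0,0)→(s2,1,-1)
state=s2 head=-1 tape=[_]1000011   (s2,_)→(s2,_,+1)
state=s2 head=0 tape=_[1]000011   (s2,1)→(s2,0,-1)
state=s2 head=-1 tape=[_]0000011   (s2,_)→(s2,_,+1)
state=s2 head=0 tape=_[0]000011   (s2,0)→(s0,_,+1)
state=s0 head=1 tape=__[0]00011   (s0,0)→(s2,1,-1)
state=s2 head=0 tape=_[_]100011   (s2,_)→(s2,_,+1)
state=s2 head=1 tape=__[1]00011   (s2,1)→(s2,0,-1)
state=s2 head=0 tape=_[_]000011   (s2,_)→(s2,_,+1)
state=s2 head=1 tape=__[0]00011   (s2,0)→(s0,_,+1)
state=s0 head=2 tape=___[0]0011   (s0,0)→(s2,1,-1)
state=s2 head=1 tape=__[_]10011   (s2,_)→(s2,_,+1)
state=s2 head=2 tape=___[1]0011   (s2,1)→(s2,0,-1)
state=s2 head=1 tape=__[_]00011   (s2,_)→(s2,_,+1)
state=s2 head=2 tape=___[0]0011   (s2,0)→(s0,_,+1)
state=s0 head=3 tape=____[0]011   (s0,0)→(s2,1,-1)
state=s2 head=2 tape=___[_]1011   (s2,_)→(s2,_,+1)
state=s2 head=3 tape=____[1]011   (s2,1)→(s2,0,-1)
state=s2 head=2 tape=___[_]0011   (s2,_)→(s2,_,+1)
state=s2 head=3 tape=____[0]011   (s2,0)→(s0,_,+1)
state=s0 head=4 tape=_____[0]11   (s0,0)→(s2,1,-1)
state=s2 head=3 tape=____[_]111   (s2,_)→(s2,_,+1)
state=s2 head=4 tape=_____[1]11   (s2,1)→(s2,0,-1)
state=s2 head=3 tape=____[_]011   (s2,_)→(s2,_,+1)
state=s2 head=4 tape=_____[0]11   (s2,0)→(s0,_,+1)
state=s0 head=5 tape=______[1]1   (s0,1)→(s3,_,-1)
state=s3 head=4 tape=_____[_]_1   (s3,_)→(s0,1,+1)
state=s0 head=5 tape=_____1[_]1
No transition is defined for (s0, _); M halts in state s0.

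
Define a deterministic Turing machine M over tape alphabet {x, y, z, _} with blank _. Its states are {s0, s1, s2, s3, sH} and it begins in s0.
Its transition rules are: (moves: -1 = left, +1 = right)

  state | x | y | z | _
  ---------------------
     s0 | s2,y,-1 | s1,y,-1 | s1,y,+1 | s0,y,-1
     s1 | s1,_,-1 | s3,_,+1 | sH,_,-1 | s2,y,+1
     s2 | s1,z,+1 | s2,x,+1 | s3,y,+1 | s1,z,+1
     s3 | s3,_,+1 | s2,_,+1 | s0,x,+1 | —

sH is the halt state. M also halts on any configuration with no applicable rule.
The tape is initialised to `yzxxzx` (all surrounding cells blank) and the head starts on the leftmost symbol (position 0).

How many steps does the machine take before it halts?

10

s0 | _[y]zxxzx_   read y → write y, move -1, go to s1
s1 | [_]yzxxzx_   read _ → write y, move +1, go to s2
s2 | y[y]zxxzx_   read y → write x, move +1, go to s2
s2 | yx[z]xxzx_   read z → write y, move +1, go to s3
s3 | yxy[x]xzx_   read x → write _, move +1, go to s3
s3 | yxy_[x]zx_   read x → write _, move +1, go to s3
s3 | yxy__[z]x_   read z → write x, move +1, go to s0
s0 | yxy__x[x]_   read x → write y, move -1, go to s2
s2 | yxy__[x]y_   read x → write z, move +1, go to s1
s1 | yxy__z[y]_   read y → write _, move +1, go to s3
s3 | yxy__z_[_]
M halts after 10 transitions.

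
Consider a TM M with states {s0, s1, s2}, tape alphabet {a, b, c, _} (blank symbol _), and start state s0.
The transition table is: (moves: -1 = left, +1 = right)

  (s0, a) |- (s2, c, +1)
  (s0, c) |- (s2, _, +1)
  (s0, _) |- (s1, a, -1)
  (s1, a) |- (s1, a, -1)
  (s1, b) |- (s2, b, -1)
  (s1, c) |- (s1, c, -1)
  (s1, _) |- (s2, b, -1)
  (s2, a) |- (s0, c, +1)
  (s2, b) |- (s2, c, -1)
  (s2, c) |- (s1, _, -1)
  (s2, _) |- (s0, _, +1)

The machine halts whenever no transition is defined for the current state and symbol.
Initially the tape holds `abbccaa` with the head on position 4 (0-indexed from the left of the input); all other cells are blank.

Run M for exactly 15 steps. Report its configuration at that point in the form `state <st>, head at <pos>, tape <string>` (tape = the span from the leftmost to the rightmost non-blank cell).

state s2, head at 1, tape c_c_bc_ba

state=s0 head=4 tape=abbc[c]aa__   (s0,c)→(s2,_,+1)
state=s2 head=5 tape=abbc_[a]a__   (s2,a)→(s0,c,+1)
state=s0 head=6 tape=abbc_c[a]__   (s0,a)→(s2,c,+1)
state=s2 head=7 tape=abbc_cc[_]_   (s2,_)→(s0,_,+1)
state=s0 head=8 tape=abbc_cc_[_]   (s0,_)→(s1,a,-1)
state=s1 head=7 tape=abbc_cc[_]a   (s1,_)→(s2,b,-1)
state=s2 head=6 tape=abbc_c[c]ba   (s2,c)→(s1,_,-1)
state=s1 head=5 tape=abbc_[c]_ba   (s1,c)→(s1,c,-1)
state=s1 head=4 tape=abbc[_]c_ba   (s1,_)→(s2,b,-1)
state=s2 head=3 tape=abb[c]bc_ba   (s2,c)→(s1,_,-1)
state=s1 head=2 tape=ab[b]_bc_ba   (s1,b)→(s2,b,-1)
state=s2 head=1 tape=a[b]b_bc_ba   (s2,b)→(s2,c,-1)
state=s2 head=0 tape=[a]cb_bc_ba   (s2,a)→(s0,c,+1)
state=s0 head=1 tape=c[c]b_bc_ba   (s0,c)→(s2,_,+1)
state=s2 head=2 tape=c_[b]_bc_ba   (s2,b)→(s2,c,-1)
state=s2 head=1 tape=c[_]c_bc_ba
After 15 steps: state s2, head at 1, tape c_c_bc_ba.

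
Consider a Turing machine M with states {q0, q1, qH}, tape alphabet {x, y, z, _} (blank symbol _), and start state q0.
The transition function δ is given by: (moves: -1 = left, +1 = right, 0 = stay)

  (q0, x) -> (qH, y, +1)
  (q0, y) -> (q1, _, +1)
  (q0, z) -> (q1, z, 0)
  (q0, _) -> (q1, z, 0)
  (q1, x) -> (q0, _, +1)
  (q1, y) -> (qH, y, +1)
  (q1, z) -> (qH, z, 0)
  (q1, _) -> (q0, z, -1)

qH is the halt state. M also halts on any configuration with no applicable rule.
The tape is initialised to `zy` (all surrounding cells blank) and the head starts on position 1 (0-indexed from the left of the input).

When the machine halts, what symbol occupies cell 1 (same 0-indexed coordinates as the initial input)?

z

state=q0 head=1 tape=z[y]_   (q0,y)→(q1,_,+1)
state=q1 head=2 tape=z_[_]   (q1,_)→(q0,z,-1)
state=q0 head=1 tape=z[_]z   (q0,_)→(q1,z,0)
state=q1 head=1 tape=z[z]z   (q1,z)→(qH,z,0)
state=qH head=1 tape=z[z]z
Cell 1 holds z when M halts.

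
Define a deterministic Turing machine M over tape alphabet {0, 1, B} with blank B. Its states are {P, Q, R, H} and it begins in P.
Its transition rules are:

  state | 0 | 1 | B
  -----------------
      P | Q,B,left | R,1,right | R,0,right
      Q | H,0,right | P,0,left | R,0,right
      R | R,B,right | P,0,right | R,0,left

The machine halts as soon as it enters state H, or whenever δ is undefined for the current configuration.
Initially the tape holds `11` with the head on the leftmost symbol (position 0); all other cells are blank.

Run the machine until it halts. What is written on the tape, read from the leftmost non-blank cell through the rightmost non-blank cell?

0B0000

state=P head=0 tape=[1]1BBBB   (P,1)→(R,1,right)
state=R head=1 tape=1[1]BBBB   (R,1)→(P,0,right)
state=P head=2 tape=10[B]BBB   (P,B)→(R,0,right)
state=R head=3 tape=100[B]BB   (R,B)→(R,0,left)
state=R head=2 tape=10[0]0BB   (R,0)→(R,B,right)
state=R head=3 tape=10B[0]BB   (R,0)→(R,B,right)
state=R head=4 tape=10BB[B]B   (R,B)→(R,0,left)
state=R head=3 tape=10B[B]0B   (R,B)→(R,0,left)
state=R head=2 tape=10[B]00B   (R,B)→(R,0,left)
state=R head=1 tape=1[0]000B   (R,0)→(R,B,right)
state=R head=2 tape=1B[0]00B   (R,0)→(R,B,right)
state=R head=3 tape=1BB[0]0B   (R,0)→(R,B,right)
state=R head=4 tape=1BBB[0]B   (R,0)→(R,B,right)
state=R head=5 tape=1BBBB[B]   (R,B)→(R,0,left)
state=R head=4 tape=1BBB[B]0   (R,B)→(R,0,left)
state=R head=3 tape=1BB[B]00   (R,B)→(R,0,left)
state=R head=2 tape=1B[B]000   (R,B)→(R,0,left)
state=R head=1 tape=1[B]0000   (R,B)→(R,0,left)
state=R head=0 tape=[1]00000   (R,1)→(P,0,right)
state=P head=1 tape=0[0]0000   (P,0)→(Q,B,left)
state=Q head=0 tape=[0]B0000   (Q,0)→(H,0,right)
state=H head=1 tape=0[B]0000
The non-blank tape span at halt is 0B0000.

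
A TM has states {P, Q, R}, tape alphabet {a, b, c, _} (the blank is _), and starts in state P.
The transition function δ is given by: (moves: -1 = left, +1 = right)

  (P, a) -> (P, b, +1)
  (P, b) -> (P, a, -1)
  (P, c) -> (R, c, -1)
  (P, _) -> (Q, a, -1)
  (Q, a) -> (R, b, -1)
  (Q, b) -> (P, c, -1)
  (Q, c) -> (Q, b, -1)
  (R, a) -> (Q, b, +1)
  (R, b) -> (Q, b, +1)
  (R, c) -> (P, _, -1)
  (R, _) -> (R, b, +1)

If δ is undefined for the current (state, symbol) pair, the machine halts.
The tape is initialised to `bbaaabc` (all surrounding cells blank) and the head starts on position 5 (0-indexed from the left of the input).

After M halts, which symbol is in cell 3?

c

state=P head=5 tape=__bbaaa[b]c   (P,b)→(P,a,-1)
state=P head=4 tape=__bbaa[a]ac   (P,a)→(P,b,+1)
state=P head=5 tape=__bbaab[a]c   (P,a)→(P,b,+1)
state=P head=6 tape=__bbaabb[c]   (P,c)→(R,c,-1)
state=R head=5 tape=__bbaab[b]c   (R,b)→(Q,b,+1)
state=Q head=6 tape=__bbaabb[c]   (Q,c)→(Q,b,-1)
state=Q head=5 tape=__bbaab[b]b   (Q,b)→(P,c,-1)
state=P head=4 tape=__bbaa[b]cb   (P,b)→(P,a,-1)
state=P head=3 tape=__bba[a]acb   (P,a)→(P,b,+1)
state=P head=4 tape=__bbab[a]cb   (P,a)→(P,b,+1)
state=P head=5 tape=__bbabb[c]b   (P,c)→(R,c,-1)
state=R head=4 tape=__bbab[b]cb   (R,b)→(Q,b,+1)
state=Q head=5 tape=__bbabb[c]b   (Q,c)→(Q,b,-1)
state=Q head=4 tape=__bbab[b]bb   (Q,b)→(P,c,-1)
state=P head=3 tape=__bba[b]cbb   (P,b)→(P,a,-1)
state=P head=2 tape=__bb[a]acbb   (P,a)→(P,b,+1)
state=P head=3 tape=__bbb[a]cbb   (P,a)→(P,b,+1)
state=P head=4 tape=__bbbb[c]bb   (P,c)→(R,c,-1)
state=R head=3 tape=__bbb[b]cbb   (R,b)→(Q,b,+1)
state=Q head=4 tape=__bbbb[c]bb   (Q,c)→(Q,b,-1)
state=Q head=3 tape=__bbb[b]bbb   (Q,b)→(P,c,-1)
state=P head=2 tape=__bb[b]cbbb   (P,b)→(P,a,-1)
state=P head=1 tape=__b[b]acbbb   (P,b)→(P,a,-1)
state=P head=0 tape=__[b]aacbbb   (P,b)→(P,a,-1)
state=P head=-1 tape=_[_]aaacbbb   (P,_)→(Q,a,-1)
state=Q head=-2 tape=[_]aaaacbbb
Cell 3 holds c when M halts.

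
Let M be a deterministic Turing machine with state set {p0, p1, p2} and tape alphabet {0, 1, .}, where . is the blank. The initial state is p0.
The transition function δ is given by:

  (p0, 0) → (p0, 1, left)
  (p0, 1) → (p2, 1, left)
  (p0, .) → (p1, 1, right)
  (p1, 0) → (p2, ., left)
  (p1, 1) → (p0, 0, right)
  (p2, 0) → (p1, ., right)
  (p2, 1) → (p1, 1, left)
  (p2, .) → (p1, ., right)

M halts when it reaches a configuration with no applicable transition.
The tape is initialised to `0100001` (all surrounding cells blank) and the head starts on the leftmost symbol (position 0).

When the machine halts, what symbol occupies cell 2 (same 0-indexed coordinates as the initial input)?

p0 | .[0]100001..   read 0 → write 1, move left, go to p0
p0 | [.]1100001..   read . → write 1, move right, go to p1
p1 | 1[1]100001..   read 1 → write 0, move right, go to p0
p0 | 10[1]00001..   read 1 → write 1, move left, go to p2
p2 | 1[0]100001..   read 0 → write ., move right, go to p1
p1 | 1.[1]00001..   read 1 → write 0, move right, go to p0
p0 | 1.0[0]0001..   read 0 → write 1, move left, go to p0
p0 | 1.[0]10001..   read 0 → write 1, move left, go to p0
p0 | 1[.]110001..   read . → write 1, move right, go to p1
p1 | 11[1]10001..   read 1 → write 0, move right, go to p0
p0 | 110[1]0001..   read 1 → write 1, move left, go to p2
p2 | 11[0]10001..   read 0 → write ., move right, go to p1
p1 | 11.[1]0001..   read 1 → write 0, move right, go to p0
p0 | 11.0[0]001..   read 0 → write 1, move left, go to p0
p0 | 11.[0]1001..   read 0 → write 1, move left, go to p0
p0 | 11[.]11001..   read . → write 1, move right, go to p1
p1 | 111[1]1001..   read 1 → write 0, move right, go to p0
p0 | 1110[1]001..   read 1 → write 1, move left, go to p2
p2 | 111[0]1001..   read 0 → write ., move right, go to p1
p1 | 111.[1]001..   read 1 → write 0, move right, go to p0
p0 | 111.0[0]01..   read 0 → write 1, move left, go to p0
p0 | 111.[0]101..   read 0 → write 1, move left, go to p0
p0 | 111[.]1101..   read . → write 1, move right, go to p1
p1 | 1111[1]101..   read 1 → write 0, move right, go to p0
p0 | 11110[1]01..   read 1 → write 1, move left, go to p2
p2 | 1111[0]101..   read 0 → write ., move right, go to p1
p1 | 1111.[1]01..   read 1 → write 0, move right, go to p0
p0 | 1111.0[0]1..   read 0 → write 1, move left, go to p0
p0 | 1111.[0]11..   read 0 → write 1, move left, go to p0
p0 | 1111[.]111..   read . → write 1, move right, go to p1
p1 | 11111[1]11..   read 1 → write 0, move right, go to p0
p0 | 111110[1]1..   read 1 → write 1, move left, go to p2
p2 | 11111[0]11..   read 0 → write ., move right, go to p1
p1 | 11111.[1]1..   read 1 → write 0, move right, go to p0
p0 | 11111.0[1]..   read 1 → write 1, move left, go to p2
p2 | 11111.[0]1..   read 0 → write ., move right, go to p1
p1 | 11111..[1]..   read 1 → write 0, move right, go to p0
p0 | 11111..0[.].   read . → write 1, move right, go to p1
p1 | 11111..01[.]
Cell 2 holds 1 when M halts.

1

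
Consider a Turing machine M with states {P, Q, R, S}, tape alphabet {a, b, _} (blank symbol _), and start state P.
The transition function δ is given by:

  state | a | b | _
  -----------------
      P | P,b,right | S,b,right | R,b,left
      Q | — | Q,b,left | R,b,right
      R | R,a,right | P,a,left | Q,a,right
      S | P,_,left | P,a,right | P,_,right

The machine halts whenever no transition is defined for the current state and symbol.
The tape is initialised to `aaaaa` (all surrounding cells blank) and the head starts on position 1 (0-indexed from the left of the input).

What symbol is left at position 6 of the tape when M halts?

a

state=P head=1 tape=a[a]aaa___   (P,a)→(P,b,right)
state=P head=2 tape=ab[a]aa___   (P,a)→(P,b,right)
state=P head=3 tape=abb[a]a___   (P,a)→(P,b,right)
state=P head=4 tape=abbb[a]___   (P,a)→(P,b,right)
state=P head=5 tape=abbbb[_]__   (P,_)→(R,b,left)
state=R head=4 tape=abbb[b]b__   (R,b)→(P,a,left)
state=P head=3 tape=abb[b]ab__   (P,b)→(S,b,right)
state=S head=4 tape=abbb[a]b__   (S,a)→(P,_,left)
state=P head=3 tape=abb[b]_b__   (P,b)→(S,b,right)
state=S head=4 tape=abbb[_]b__   (S,_)→(P,_,right)
state=P head=5 tape=abbb_[b]__   (P,b)→(S,b,right)
state=S head=6 tape=abbb_b[_]_   (S,_)→(P,_,right)
state=P head=7 tape=abbb_b_[_]   (P,_)→(R,b,left)
state=R head=6 tape=abbb_b[_]b   (R,_)→(Q,a,right)
state=Q head=7 tape=abbb_ba[b]   (Q,b)→(Q,b,left)
state=Q head=6 tape=abbb_b[a]b
Cell 6 holds a when M halts.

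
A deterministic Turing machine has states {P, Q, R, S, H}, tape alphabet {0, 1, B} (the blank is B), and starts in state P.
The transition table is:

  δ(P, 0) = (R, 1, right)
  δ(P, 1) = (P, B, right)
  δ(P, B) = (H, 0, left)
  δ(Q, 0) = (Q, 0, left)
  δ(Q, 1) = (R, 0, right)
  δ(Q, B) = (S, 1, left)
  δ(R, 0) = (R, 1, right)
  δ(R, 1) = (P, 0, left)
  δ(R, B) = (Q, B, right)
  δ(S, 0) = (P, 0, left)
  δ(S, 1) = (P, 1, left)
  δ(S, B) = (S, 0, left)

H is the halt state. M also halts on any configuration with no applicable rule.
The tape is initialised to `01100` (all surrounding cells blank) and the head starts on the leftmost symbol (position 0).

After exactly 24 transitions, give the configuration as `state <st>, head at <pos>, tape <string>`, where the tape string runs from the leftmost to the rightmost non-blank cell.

state=P head=0 tape=[0]1100BBBB   (P,0)→(R,1,right)
state=R head=1 tape=1[1]100BBBB   (R,1)→(P,0,left)
state=P head=0 tape=[1]0100BBBB   (P,1)→(P,B,right)
state=P head=1 tape=B[0]100BBBB   (P,0)→(R,1,right)
state=R head=2 tape=B1[1]00BBBB   (R,1)→(P,0,left)
state=P head=1 tape=B[1]000BBBB   (P,1)→(P,B,right)
state=P head=2 tape=BB[0]00BBBB   (P,0)→(R,1,right)
state=R head=3 tape=BB1[0]0BBBB   (R,0)→(R,1,right)
state=R head=4 tape=BB11[0]BBBB   (R,0)→(R,1,right)
state=R head=5 tape=BB111[B]BBB   (R,B)→(Q,B,right)
state=Q head=6 tape=BB111B[B]BB   (Q,B)→(S,1,left)
state=S head=5 tape=BB111[B]1BB   (S,B)→(S,0,left)
state=S head=4 tape=BB11[1]01BB   (S,1)→(P,1,left)
state=P head=3 tape=BB1[1]101BB   (P,1)→(P,B,right)
state=P head=4 tape=BB1B[1]01BB   (P,1)→(P,B,right)
state=P head=5 tape=BB1BB[0]1BB   (P,0)→(R,1,right)
state=R head=6 tape=BB1BB1[1]BB   (R,1)→(P,0,left)
state=P head=5 tape=BB1BB[1]0BB   (P,1)→(P,B,right)
state=P head=6 tape=BB1BBB[0]BB   (P,0)→(R,1,right)
state=R head=7 tape=BB1BBB1[B]B   (R,B)→(Q,B,right)
state=Q head=8 tape=BB1BBB1B[B]   (Q,B)→(S,1,left)
state=S head=7 tape=BB1BBB1[B]1   (S,B)→(S,0,left)
state=S head=6 tape=BB1BBB[1]01   (S,1)→(P,1,left)
state=P head=5 tape=BB1BB[B]101   (P,B)→(H,0,left)
state=H head=4 tape=BB1B[B]0101
After 24 steps: state H, head at 4, tape 1BB0101.

state H, head at 4, tape 1BB0101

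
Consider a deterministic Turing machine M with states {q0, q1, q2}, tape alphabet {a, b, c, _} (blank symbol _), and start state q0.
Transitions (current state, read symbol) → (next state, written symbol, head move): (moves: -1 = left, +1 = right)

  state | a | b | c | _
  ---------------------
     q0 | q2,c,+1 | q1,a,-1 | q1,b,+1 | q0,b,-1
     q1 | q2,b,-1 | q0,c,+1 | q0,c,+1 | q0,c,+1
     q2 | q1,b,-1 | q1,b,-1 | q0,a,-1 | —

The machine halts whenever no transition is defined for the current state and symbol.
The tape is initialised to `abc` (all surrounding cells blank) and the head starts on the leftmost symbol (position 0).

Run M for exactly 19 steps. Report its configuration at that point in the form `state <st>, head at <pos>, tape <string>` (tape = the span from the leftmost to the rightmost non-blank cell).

state=q0 head=0 tape=[a]bc_   (q0,a)→(q2,c,+1)
state=q2 head=1 tape=c[b]c_   (q2,b)→(q1,b,-1)
state=q1 head=0 tape=[c]bc_   (q1,c)→(q0,c,+1)
state=q0 head=1 tape=c[b]c_   (q0,b)→(q1,a,-1)
state=q1 head=0 tape=[c]ac_   (q1,c)→(q0,c,+1)
state=q0 head=1 tape=c[a]c_   (q0,a)→(q2,c,+1)
state=q2 head=2 tape=cc[c]_   (q2,c)→(q0,a,-1)
state=q0 head=1 tape=c[c]a_   (q0,c)→(q1,b,+1)
state=q1 head=2 tape=cb[a]_   (q1,a)→(q2,b,-1)
state=q2 head=1 tape=c[b]b_   (q2,b)→(q1,b,-1)
state=q1 head=0 tape=[c]bb_   (q1,c)→(q0,c,+1)
state=q0 head=1 tape=c[b]b_   (q0,b)→(q1,a,-1)
state=q1 head=0 tape=[c]ab_   (q1,c)→(q0,c,+1)
state=q0 head=1 tape=c[a]b_   (q0,a)→(q2,c,+1)
state=q2 head=2 tape=cc[b]_   (q2,b)→(q1,b,-1)
state=q1 head=1 tape=c[c]b_   (q1,c)→(q0,c,+1)
state=q0 head=2 tape=cc[b]_   (q0,b)→(q1,a,-1)
state=q1 head=1 tape=c[c]a_   (q1,c)→(q0,c,+1)
state=q0 head=2 tape=cc[a]_   (q0,a)→(q2,c,+1)
state=q2 head=3 tape=ccc[_]
After 19 steps: state q2, head at 3, tape ccc.

state q2, head at 3, tape ccc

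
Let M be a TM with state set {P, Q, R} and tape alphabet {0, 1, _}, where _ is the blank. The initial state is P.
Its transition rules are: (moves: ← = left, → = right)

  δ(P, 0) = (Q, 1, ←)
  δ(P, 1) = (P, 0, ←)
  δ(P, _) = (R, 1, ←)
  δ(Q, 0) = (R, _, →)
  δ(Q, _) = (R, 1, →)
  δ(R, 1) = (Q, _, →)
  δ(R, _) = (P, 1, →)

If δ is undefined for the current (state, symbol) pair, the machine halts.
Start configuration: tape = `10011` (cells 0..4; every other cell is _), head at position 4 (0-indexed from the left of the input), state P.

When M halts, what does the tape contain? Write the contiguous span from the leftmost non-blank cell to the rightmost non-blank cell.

state=P head=4 tape=1001[1]   (P,1)→(P,0,←)
state=P head=3 tape=100[1]0   (P,1)→(P,0,←)
state=P head=2 tape=10[0]00   (P,0)→(Q,1,←)
state=Q head=1 tape=1[0]100   (Q,0)→(R,_,→)
state=R head=2 tape=1_[1]00   (R,1)→(Q,_,→)
state=Q head=3 tape=1__[0]0   (Q,0)→(R,_,→)
state=R head=4 tape=1___[0]
The non-blank tape span at halt is 1___0.

1___0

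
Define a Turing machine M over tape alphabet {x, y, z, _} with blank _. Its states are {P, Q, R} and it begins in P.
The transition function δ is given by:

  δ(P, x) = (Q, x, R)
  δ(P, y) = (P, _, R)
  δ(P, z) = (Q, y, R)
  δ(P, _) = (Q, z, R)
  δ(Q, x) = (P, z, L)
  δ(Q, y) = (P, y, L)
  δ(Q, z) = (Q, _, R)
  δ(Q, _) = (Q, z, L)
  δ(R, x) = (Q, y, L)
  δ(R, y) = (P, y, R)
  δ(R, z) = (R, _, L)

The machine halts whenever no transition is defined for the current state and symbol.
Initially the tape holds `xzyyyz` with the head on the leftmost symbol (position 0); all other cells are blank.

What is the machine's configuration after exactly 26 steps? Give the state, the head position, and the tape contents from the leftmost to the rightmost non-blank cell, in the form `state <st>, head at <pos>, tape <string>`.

state Q, head at 6, tape x____yyz

state=P head=0 tape=[x]zyyyz__   (P,x)→(Q,x,R)
state=Q head=1 tape=x[z]yyyz__   (Q,z)→(Q,_,R)
state=Q head=2 tape=x_[y]yyz__   (Q,y)→(P,y,L)
state=P head=1 tape=x[_]yyyz__   (P,_)→(Q,z,R)
state=Q head=2 tape=xz[y]yyz__   (Q,y)→(P,y,L)
state=P head=1 tape=x[z]yyyz__   (P,z)→(Q,y,R)
state=Q head=2 tape=xy[y]yyz__   (Q,y)→(P,y,L)
state=P head=1 tape=x[y]yyyz__   (P,y)→(P,_,R)
state=P head=2 tape=x_[y]yyz__   (P,y)→(P,_,R)
state=P head=3 tape=x__[y]yz__   (P,y)→(P,_,R)
state=P head=4 tape=x___[y]z__   (P,y)→(P,_,R)
state=P head=5 tape=x____[z]__   (P,z)→(Q,y,R)
state=Q head=6 tape=x____y[_]_   (Q,_)→(Q,z,L)
state=Q head=5 tape=x____[y]z_   (Q,y)→(P,y,L)
state=P head=4 tape=x___[_]yz_   (P,_)→(Q,z,R)
state=Q head=5 tape=x___z[y]z_   (Q,y)→(P,y,L)
state=P head=4 tape=x___[z]yz_   (P,z)→(Q,y,R)
state=Q head=5 tape=x___y[y]z_   (Q,y)→(P,y,L)
state=P head=4 tape=x___[y]yz_   (P,y)→(P,_,R)
state=P head=5 tape=x____[y]z_   (P,y)→(P,_,R)
state=P head=6 tape=x_____[z]_   (P,z)→(Q,y,R)
state=Q head=7 tape=x_____y[_]   (Q,_)→(Q,z,L)
state=Q head=6 tape=x_____[y]z   (Q,y)→(P,y,L)
state=P head=5 tape=x____[_]yz   (P,_)→(Q,z,R)
state=Q head=6 tape=x____z[y]z   (Q,y)→(P,y,L)
state=P head=5 tape=x____[z]yz   (P,z)→(Q,y,R)
state=Q head=6 tape=x____y[y]z
After 26 steps: state Q, head at 6, tape x____yyz.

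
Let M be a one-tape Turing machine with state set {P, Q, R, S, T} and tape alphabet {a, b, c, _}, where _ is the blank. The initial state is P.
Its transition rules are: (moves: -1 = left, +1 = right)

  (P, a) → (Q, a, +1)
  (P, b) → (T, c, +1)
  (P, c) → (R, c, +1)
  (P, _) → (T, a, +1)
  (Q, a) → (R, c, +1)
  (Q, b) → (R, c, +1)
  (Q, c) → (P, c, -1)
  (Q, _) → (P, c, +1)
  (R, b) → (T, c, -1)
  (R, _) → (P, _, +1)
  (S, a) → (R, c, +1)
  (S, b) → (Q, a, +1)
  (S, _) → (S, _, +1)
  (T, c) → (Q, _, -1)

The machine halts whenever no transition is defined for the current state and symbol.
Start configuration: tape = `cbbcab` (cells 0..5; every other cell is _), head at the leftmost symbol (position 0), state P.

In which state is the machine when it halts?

P | _[c]bbcab   read c → write c, move +1, go to R
R | _c[b]bcab   read b → write c, move -1, go to T
T | _[c]cbcab   read c → write _, move -1, go to Q
Q | [_]_cbcab   read _ → write c, move +1, go to P
P | c[_]cbcab   read _ → write a, move +1, go to T
T | ca[c]bcab   read c → write _, move -1, go to Q
Q | c[a]_bcab   read a → write c, move +1, go to R
R | cc[_]bcab   read _ → write _, move +1, go to P
P | cc_[b]cab   read b → write c, move +1, go to T
T | cc_c[c]ab   read c → write _, move -1, go to Q
Q | cc_[c]_ab   read c → write c, move -1, go to P
P | cc[_]c_ab   read _ → write a, move +1, go to T
T | cca[c]_ab   read c → write _, move -1, go to Q
Q | cc[a]__ab   read a → write c, move +1, go to R
R | ccc[_]_ab   read _ → write _, move +1, go to P
P | ccc_[_]ab   read _ → write a, move +1, go to T
T | ccc_a[a]b
No transition is defined for (T, a); M halts in state T.

T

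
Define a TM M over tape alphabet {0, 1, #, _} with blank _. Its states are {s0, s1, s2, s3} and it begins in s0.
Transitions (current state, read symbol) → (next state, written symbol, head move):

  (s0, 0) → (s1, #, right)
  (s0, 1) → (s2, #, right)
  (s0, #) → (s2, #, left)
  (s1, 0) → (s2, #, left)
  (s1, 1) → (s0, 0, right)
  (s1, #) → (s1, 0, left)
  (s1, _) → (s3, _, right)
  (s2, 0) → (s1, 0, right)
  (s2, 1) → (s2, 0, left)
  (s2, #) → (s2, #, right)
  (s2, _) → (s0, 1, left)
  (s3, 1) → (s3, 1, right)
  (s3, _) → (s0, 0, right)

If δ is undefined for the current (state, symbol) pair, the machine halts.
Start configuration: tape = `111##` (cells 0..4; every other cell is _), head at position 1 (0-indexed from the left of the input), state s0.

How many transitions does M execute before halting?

state=s0 head=1 tape=1[1]1##___   (s0,1)→(s2,#,right)
state=s2 head=2 tape=1#[1]##___   (s2,1)→(s2,0,left)
state=s2 head=1 tape=1[#]0##___   (s2,#)→(s2,#,right)
state=s2 head=2 tape=1#[0]##___   (s2,0)→(s1,0,right)
state=s1 head=3 tape=1#0[#]#___   (s1,#)→(s1,0,left)
state=s1 head=2 tape=1#[0]0#___   (s1,0)→(s2,#,left)
state=s2 head=1 tape=1[#]#0#___   (s2,#)→(s2,#,right)
state=s2 head=2 tape=1#[#]0#___   (s2,#)→(s2,#,right)
state=s2 head=3 tape=1##[0]#___   (s2,0)→(s1,0,right)
state=s1 head=4 tape=1##0[#]___   (s1,#)→(s1,0,left)
state=s1 head=3 tape=1##[0]0___   (s1,0)→(s2,#,left)
state=s2 head=2 tape=1#[#]#0___   (s2,#)→(s2,#,right)
state=s2 head=3 tape=1##[#]0___   (s2,#)→(s2,#,right)
state=s2 head=4 tape=1###[0]___   (s2,0)→(s1,0,right)
state=s1 head=5 tape=1###0[_]__   (s1,_)→(s3,_,right)
state=s3 head=6 tape=1###0_[_]_   (s3,_)→(s0,0,right)
state=s0 head=7 tape=1###0_0[_]
M halts after 16 transitions.

16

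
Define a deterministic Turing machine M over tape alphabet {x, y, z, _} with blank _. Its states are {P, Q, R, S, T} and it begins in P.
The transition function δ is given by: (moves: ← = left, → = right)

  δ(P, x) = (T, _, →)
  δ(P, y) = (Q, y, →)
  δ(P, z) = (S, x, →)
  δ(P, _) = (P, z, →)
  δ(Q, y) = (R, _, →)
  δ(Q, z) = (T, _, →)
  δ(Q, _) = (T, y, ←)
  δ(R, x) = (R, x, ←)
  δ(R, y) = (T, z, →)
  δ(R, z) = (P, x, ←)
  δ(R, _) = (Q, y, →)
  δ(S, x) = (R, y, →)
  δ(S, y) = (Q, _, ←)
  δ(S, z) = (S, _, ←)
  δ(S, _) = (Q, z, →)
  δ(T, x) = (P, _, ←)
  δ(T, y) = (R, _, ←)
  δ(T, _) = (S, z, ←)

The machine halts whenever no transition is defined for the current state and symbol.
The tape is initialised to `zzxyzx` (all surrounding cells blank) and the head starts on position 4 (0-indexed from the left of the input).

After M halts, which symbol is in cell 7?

y

P | zzxy[z]x__   read z → write x, move →, go to S
S | zzxyx[x]__   read x → write y, move →, go to R
R | zzxyxy[_]_   read _ → write y, move →, go to Q
Q | zzxyxyy[_]   read _ → write y, move ←, go to T
T | zzxyxy[y]y   read y → write _, move ←, go to R
R | zzxyx[y]_y   read y → write z, move →, go to T
T | zzxyxz[_]y   read _ → write z, move ←, go to S
S | zzxyx[z]zy   read z → write _, move ←, go to S
S | zzxy[x]_zy   read x → write y, move →, go to R
R | zzxyy[_]zy   read _ → write y, move →, go to Q
Q | zzxyyy[z]y   read z → write _, move →, go to T
T | zzxyyy_[y]   read y → write _, move ←, go to R
R | zzxyyy[_]_   read _ → write y, move →, go to Q
Q | zzxyyyy[_]   read _ → write y, move ←, go to T
T | zzxyyy[y]y   read y → write _, move ←, go to R
R | zzxyy[y]_y   read y → write z, move →, go to T
T | zzxyyz[_]y   read _ → write z, move ←, go to S
S | zzxyy[z]zy   read z → write _, move ←, go to S
S | zzxy[y]_zy   read y → write _, move ←, go to Q
Q | zzx[y]__zy   read y → write _, move →, go to R
R | zzx_[_]_zy   read _ → write y, move →, go to Q
Q | zzx_y[_]zy   read _ → write y, move ←, go to T
T | zzx_[y]yzy   read y → write _, move ←, go to R
R | zzx[_]_yzy   read _ → write y, move →, go to Q
Q | zzxy[_]yzy   read _ → write y, move ←, go to T
T | zzx[y]yyzy   read y → write _, move ←, go to R
R | zz[x]_yyzy   read x → write x, move ←, go to R
R | z[z]x_yyzy   read z → write x, move ←, go to P
P | [z]xx_yyzy   read z → write x, move →, go to S
S | x[x]x_yyzy   read x → write y, move →, go to R
R | xy[x]_yyzy   read x → write x, move ←, go to R
R | x[y]x_yyzy   read y → write z, move →, go to T
T | xz[x]_yyzy   read x → write _, move ←, go to P
P | x[z]__yyzy   read z → write x, move →, go to S
S | xx[_]_yyzy   read _ → write z, move →, go to Q
Q | xxz[_]yyzy   read _ → write y, move ←, go to T
T | xx[z]yyyzy
Cell 7 holds y when M halts.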